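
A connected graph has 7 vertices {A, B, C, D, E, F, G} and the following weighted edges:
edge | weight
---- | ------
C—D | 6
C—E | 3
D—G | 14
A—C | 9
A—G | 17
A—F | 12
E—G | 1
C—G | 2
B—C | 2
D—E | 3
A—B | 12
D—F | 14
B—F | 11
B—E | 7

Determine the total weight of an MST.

28

Sort edges by weight, then run Kruskal:
E—G (1): add — endpoints in different components.
B—C (2): add — endpoints in different components.
C—G (2): add — endpoints in different components.
C—E (3): skip — C and E already connected.
D—E (3): add — endpoints in different components.
C—D (6): skip — C and D already connected.
B—E (7): skip — B and E already connected.
A—C (9): add — endpoints in different components.
B—F (11): add — endpoints in different components.
MST edges: E—G, B—C, C—G, D—E, A—C, B—F; total weight 1+2+2+3+9+11 = 28.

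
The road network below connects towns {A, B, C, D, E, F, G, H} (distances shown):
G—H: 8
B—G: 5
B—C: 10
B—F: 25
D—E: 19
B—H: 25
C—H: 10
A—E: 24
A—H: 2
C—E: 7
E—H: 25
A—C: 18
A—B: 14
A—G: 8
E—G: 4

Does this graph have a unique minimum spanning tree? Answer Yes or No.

Kruskal's algorithm — process edges by increasing weight (ties by edge label):
A—H (2): add — endpoints in different components.
E—G (4): add — endpoints in different components.
B—G (5): add — endpoints in different components.
C—E (7): add — endpoints in different components.
A—G (8): add — endpoints in different components.
G—H (8): skip — G and H already connected.
B—C (10): skip — B and C already connected.
C—H (10): skip — C and H already connected.
A—B (14): skip — A and B already connected.
A—C (18): skip — A and C already connected.
D—E (19): add — endpoints in different components.
A—E (24): skip — A and E already connected.
B—F (25): add — endpoints in different components.
Non-tree edge G—H has weight 8, equal to the heaviest edge on its tree cycle — swapping gives another MST of the same weight. Not unique.

No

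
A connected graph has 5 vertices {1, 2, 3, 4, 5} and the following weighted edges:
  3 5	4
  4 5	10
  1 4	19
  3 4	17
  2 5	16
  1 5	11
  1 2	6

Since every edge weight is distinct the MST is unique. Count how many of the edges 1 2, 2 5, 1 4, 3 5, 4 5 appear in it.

Kruskal: consider edges lightest-first.
3 5 (4): add. Components now {1} {2} {3,5} {4}
1 2 (6): add. Components now {1,2} {3,5} {4}
4 5 (10): add. Components now {1,2} {3,4,5}
1 5 (11): add. Components now {1,2,3,4,5}
MST edge set: {3 5, 1 2, 4 5, 1 5}.
Of the listed edges, {1 2, 3 5, 4 5} are in the MST → 3.

3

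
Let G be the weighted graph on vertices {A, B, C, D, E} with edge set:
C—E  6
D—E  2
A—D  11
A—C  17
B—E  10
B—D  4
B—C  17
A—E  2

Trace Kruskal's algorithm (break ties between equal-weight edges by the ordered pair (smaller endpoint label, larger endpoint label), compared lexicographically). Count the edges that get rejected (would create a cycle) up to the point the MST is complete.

0

Kruskal: consider edges lightest-first.
A—E (2): add — endpoints in different components.
D—E (2): add — endpoints in different components.
B—D (4): add — endpoints in different components.
C—E (6): add — endpoints in different components.
Edges rejected before the tree was complete: 0.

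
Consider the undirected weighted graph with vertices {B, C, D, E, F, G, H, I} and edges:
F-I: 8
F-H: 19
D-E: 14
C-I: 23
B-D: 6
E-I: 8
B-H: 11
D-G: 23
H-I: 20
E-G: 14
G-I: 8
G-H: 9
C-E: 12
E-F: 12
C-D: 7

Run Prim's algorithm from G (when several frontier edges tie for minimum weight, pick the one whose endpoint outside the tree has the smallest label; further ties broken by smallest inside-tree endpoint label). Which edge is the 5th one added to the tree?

Prim, starting at G.
Step 1: cheapest edge leaving the tree is G-I (8); add I.
Step 2: cheapest edge leaving the tree is E-I (8); add E.
Step 3: cheapest edge leaving the tree is F-I (8); add F.
Step 4: cheapest edge leaving the tree is G-H (9); add H.
Step 5: cheapest edge leaving the tree is B-H (11); add B.
Step 6: cheapest edge leaving the tree is B-D (6); add D.
Step 7: cheapest edge leaving the tree is C-D (7); add C.
The 5th edge added is B-H.

B-H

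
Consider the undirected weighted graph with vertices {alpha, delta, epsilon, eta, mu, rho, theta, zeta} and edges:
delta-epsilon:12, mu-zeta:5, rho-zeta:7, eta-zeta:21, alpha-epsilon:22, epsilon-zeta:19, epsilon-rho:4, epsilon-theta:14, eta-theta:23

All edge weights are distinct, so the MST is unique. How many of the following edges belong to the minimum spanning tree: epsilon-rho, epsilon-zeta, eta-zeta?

Sort edges by weight, then run Kruskal:
epsilon-rho (4): add — endpoints in different components.
mu-zeta (5): add — endpoints in different components.
rho-zeta (7): add — endpoints in different components.
delta-epsilon (12): add — endpoints in different components.
epsilon-theta (14): add — endpoints in different components.
epsilon-zeta (19): skip — epsilon and zeta already connected.
eta-zeta (21): add — endpoints in different components.
alpha-epsilon (22): add — endpoints in different components.
MST edge set: {epsilon-rho, mu-zeta, rho-zeta, delta-epsilon, epsilon-theta, eta-zeta, alpha-epsilon}.
Of the listed edges, {epsilon-rho, eta-zeta} are in the MST → 2.

2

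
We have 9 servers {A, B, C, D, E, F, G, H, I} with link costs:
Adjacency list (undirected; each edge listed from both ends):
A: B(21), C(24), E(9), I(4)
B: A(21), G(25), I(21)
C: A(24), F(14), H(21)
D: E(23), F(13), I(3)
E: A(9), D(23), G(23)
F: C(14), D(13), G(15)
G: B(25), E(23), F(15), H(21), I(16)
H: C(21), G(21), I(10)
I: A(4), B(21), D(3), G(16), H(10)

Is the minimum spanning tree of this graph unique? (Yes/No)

No

Kruskal: consider edges lightest-first.
D–I (3): add — endpoints in different components.
A–I (4): add — endpoints in different components.
A–E (9): add — endpoints in different components.
H–I (10): add — endpoints in different components.
D–F (13): add — endpoints in different components.
C–F (14): add — endpoints in different components.
F–G (15): add — endpoints in different components.
G–I (16): skip — G and I already connected.
A–B (21): add — endpoints in different components.
Non-tree edge B–I has weight 21, equal to the heaviest edge on its tree cycle — swapping gives another MST of the same weight. Not unique.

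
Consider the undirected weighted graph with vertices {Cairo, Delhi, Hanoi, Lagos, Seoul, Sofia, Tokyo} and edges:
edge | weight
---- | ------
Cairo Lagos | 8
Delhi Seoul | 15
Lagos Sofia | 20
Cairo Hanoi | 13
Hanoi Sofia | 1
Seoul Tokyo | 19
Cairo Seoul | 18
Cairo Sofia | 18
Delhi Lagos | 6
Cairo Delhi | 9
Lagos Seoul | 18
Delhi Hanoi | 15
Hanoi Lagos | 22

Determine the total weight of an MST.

62

Prim's algorithm from Lagos:
Step 1: frontier [Delhi Lagos 6, Cairo Lagos 8, Lagos Seoul 18, Lagos Sofia 20, Hanoi Lagos 22] → take Delhi Lagos (6); add Delhi.
Step 2: frontier [Cairo Delhi 9, Delhi Hanoi 15, Delhi Seoul 15, Cairo Lagos 8, Lagos Seoul 18, Lagos Sofia 20, Hanoi Lagos 22] → take Cairo Lagos (8); add Cairo.
Step 3: frontier [Cairo Hanoi 13, Cairo Seoul 18, Cairo Sofia 18, Delhi Hanoi 15, Delhi Seoul 15, Lagos Seoul 18, Lagos Sofia 20, Hanoi Lagos 22] → take Cairo Hanoi (13); add Hanoi.
Step 4: frontier [Cairo Seoul 18, Cairo Sofia 18, Delhi Seoul 15, Hanoi Sofia 1, Lagos Seoul 18, Lagos Sofia 20] → take Hanoi Sofia (1); add Sofia.
Step 5: frontier [Cairo Seoul 18, Delhi Seoul 15, Lagos Seoul 18] → take Delhi Seoul (15); add Seoul.
Step 6: frontier [Seoul Tokyo 19] → take Seoul Tokyo (19); add Tokyo.
MST edges: Delhi Lagos, Cairo Lagos, Cairo Hanoi, Hanoi Sofia, Delhi Seoul, Seoul Tokyo; total weight 6+8+13+1+15+19 = 62.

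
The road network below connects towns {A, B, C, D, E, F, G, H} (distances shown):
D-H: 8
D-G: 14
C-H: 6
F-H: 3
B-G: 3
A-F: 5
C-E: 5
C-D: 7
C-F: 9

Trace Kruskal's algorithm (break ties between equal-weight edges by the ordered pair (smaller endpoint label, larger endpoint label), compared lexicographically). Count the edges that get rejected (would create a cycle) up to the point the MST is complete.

Sort edges by weight, then run Kruskal:
B-G (3): add — endpoints in different components.
F-H (3): add — endpoints in different components.
A-F (5): add — endpoints in different components.
C-E (5): add — endpoints in different components.
C-H (6): add — endpoints in different components.
C-D (7): add — endpoints in different components.
D-H (8): skip — D and H already connected.
C-F (9): skip — C and F already connected.
D-G (14): add — endpoints in different components.
Edges rejected before the tree was complete: 2.

2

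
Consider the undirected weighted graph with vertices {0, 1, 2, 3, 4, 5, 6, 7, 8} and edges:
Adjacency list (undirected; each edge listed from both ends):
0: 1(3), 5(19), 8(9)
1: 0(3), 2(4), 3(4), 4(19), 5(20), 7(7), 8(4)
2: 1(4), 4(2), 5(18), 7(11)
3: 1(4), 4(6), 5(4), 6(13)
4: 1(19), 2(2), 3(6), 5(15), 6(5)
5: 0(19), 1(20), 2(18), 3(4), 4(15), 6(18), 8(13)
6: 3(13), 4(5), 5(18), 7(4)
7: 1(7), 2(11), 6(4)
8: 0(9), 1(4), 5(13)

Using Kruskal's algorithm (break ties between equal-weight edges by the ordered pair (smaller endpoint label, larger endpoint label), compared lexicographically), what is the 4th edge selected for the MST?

1-3

Kruskal: consider edges lightest-first.
2-4 (2): add — endpoints in different components.
0-1 (3): add — endpoints in different components.
1-2 (4): add — endpoints in different components.
1-3 (4): add — endpoints in different components.
1-8 (4): add — endpoints in different components.
3-5 (4): add — endpoints in different components.
6-7 (4): add — endpoints in different components.
4-6 (5): add — endpoints in different components.
The 4th edge added is 1-3.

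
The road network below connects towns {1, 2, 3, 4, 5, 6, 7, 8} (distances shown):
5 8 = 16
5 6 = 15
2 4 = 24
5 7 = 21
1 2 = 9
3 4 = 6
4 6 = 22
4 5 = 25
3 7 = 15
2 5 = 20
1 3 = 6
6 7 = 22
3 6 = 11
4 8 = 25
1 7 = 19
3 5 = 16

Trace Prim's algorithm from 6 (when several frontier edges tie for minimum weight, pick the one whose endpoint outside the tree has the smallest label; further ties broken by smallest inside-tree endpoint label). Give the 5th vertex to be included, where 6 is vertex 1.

Prim's algorithm from 6:
Step 1: cheapest edge leaving the tree is 3 6 (11); add 3.
Step 2: cheapest edge leaving the tree is 1 3 (6); add 1.
Step 3: cheapest edge leaving the tree is 3 4 (6); add 4.
Step 4: cheapest edge leaving the tree is 1 2 (9); add 2.
Step 5: cheapest edge leaving the tree is 5 6 (15); add 5.
Step 6: cheapest edge leaving the tree is 3 7 (15); add 7.
Step 7: cheapest edge leaving the tree is 5 8 (16); add 8.
Vertex order: 6, 3, 1, 4, 2, 5, 7, 8. The 5th vertex is 2.

2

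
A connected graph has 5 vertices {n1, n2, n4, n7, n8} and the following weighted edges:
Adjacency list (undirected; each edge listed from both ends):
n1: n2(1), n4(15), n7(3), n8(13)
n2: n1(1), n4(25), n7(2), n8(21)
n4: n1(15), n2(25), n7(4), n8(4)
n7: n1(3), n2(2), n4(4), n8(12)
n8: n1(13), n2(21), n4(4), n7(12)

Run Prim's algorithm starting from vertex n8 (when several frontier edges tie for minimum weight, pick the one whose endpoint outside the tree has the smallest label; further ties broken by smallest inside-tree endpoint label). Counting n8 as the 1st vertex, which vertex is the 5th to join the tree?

n1

Grow the tree from n8 using Prim:
Step 1: frontier [n4—n8 4, n7—n8 12, n1—n8 13, n2—n8 21] → take n4—n8 (4); add n4.
Step 2: frontier [n4—n7 4, n1—n4 15, n2—n4 25, n7—n8 12, n1—n8 13, n2—n8 21] → take n4—n7 (4); add n7.
Step 3: frontier [n1—n4 15, n2—n4 25, n2—n7 2, n1—n7 3, n1—n8 13, n2—n8 21] → take n2—n7 (2); add n2.
Step 4: frontier [n1—n2 1, n1—n4 15, n1—n7 3, n1—n8 13] → take n1—n2 (1); add n1.
Vertex order: n8, n4, n7, n2, n1. The 5th vertex is n1.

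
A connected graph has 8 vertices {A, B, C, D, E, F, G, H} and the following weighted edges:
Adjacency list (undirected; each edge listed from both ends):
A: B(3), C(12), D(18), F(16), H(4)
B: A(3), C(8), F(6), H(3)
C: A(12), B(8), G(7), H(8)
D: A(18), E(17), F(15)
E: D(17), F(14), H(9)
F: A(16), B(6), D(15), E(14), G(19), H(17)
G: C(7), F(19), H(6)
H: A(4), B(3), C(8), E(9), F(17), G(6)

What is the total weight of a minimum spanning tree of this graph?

Kruskal's algorithm — process edges by increasing weight (ties by edge label):
A—B (3): add — endpoints in different components.
B—H (3): add — endpoints in different components.
A—H (4): skip — A and H already connected.
B—F (6): add — endpoints in different components.
G—H (6): add — endpoints in different components.
C—G (7): add — endpoints in different components.
B—C (8): skip — B and C already connected.
C—H (8): skip — C and H already connected.
E—H (9): add — endpoints in different components.
A—C (12): skip — A and C already connected.
E—F (14): skip — E and F already connected.
D—F (15): add — endpoints in different components.
MST edges: A—B, B—H, B—F, G—H, C—G, E—H, D—F; total weight 3+3+6+6+7+9+15 = 49.

49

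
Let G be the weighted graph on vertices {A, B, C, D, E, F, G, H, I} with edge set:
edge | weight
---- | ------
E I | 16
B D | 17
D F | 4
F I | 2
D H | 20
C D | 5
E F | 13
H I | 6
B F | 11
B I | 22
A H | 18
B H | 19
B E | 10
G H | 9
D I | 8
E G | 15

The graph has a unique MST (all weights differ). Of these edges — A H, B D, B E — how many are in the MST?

Kruskal: consider edges lightest-first.
F I (2): add — endpoints in different components.
D F (4): add — endpoints in different components.
C D (5): add — endpoints in different components.
H I (6): add — endpoints in different components.
D I (8): skip — D and I already connected.
G H (9): add — endpoints in different components.
B E (10): add — endpoints in different components.
B F (11): add — endpoints in different components.
E F (13): skip — E and F already connected.
E G (15): skip — E and G already connected.
E I (16): skip — E and I already connected.
B D (17): skip — B and D already connected.
A H (18): add — endpoints in different components.
MST edge set: {F I, D F, C D, H I, G H, B E, B F, A H}.
Of the listed edges, {A H, B E} are in the MST → 2.

2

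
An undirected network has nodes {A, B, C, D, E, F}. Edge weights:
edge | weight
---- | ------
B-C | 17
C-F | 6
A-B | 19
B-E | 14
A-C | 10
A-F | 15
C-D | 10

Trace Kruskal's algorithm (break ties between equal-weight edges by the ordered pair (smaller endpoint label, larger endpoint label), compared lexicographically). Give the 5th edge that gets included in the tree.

B-C

Kruskal's algorithm — process edges by increasing weight (ties by edge label):
C-F (6): add — endpoints in different components.
A-C (10): add — endpoints in different components.
C-D (10): add — endpoints in different components.
B-E (14): add — endpoints in different components.
A-F (15): skip — A and F already connected.
B-C (17): add — endpoints in different components.
The 5th edge added is B-C.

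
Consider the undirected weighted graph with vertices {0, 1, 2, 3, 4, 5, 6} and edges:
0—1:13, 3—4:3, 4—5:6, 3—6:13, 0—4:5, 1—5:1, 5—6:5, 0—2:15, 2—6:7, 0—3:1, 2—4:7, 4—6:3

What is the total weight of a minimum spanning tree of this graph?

20

Prim, starting at 5.
Step 1: cheapest edge leaving the tree is 1—5 (1); add 1.
Step 2: cheapest edge leaving the tree is 5—6 (5); add 6.
Step 3: cheapest edge leaving the tree is 4—6 (3); add 4.
Step 4: cheapest edge leaving the tree is 3—4 (3); add 3.
Step 5: cheapest edge leaving the tree is 0—3 (1); add 0.
Step 6: cheapest edge leaving the tree is 2—4 (7); add 2.
MST edges: 1—5, 5—6, 4—6, 3—4, 0—3, 2—4; total weight 1+5+3+3+1+7 = 20.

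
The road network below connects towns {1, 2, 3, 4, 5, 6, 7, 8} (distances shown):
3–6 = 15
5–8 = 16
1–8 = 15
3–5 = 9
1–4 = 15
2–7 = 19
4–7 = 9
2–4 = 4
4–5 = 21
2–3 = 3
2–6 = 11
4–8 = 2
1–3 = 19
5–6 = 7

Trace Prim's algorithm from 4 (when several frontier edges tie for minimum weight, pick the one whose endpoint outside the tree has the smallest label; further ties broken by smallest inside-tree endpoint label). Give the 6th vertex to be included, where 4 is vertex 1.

6

Grow the tree from 4 using Prim:
Step 1: frontier [4–8 2, 2–4 4, 4–7 9, 1–4 15, 4–5 21] → take 4–8 (2); add 8.
Step 2: frontier [2–4 4, 4–7 9, 1–4 15, 4–5 21, 1–8 15, 5–8 16] → take 2–4 (4); add 2.
Step 3: frontier [2–3 3, 2–6 11, 2–7 19, 4–7 9, 1–4 15, 4–5 21, 1–8 15, 5–8 16] → take 2–3 (3); add 3.
Step 4: frontier [2–6 11, 2–7 19, 3–5 9, 3–6 15, 1–3 19, 4–7 9, 1–4 15, 4–5 21, 1–8 15, 5–8 16] → take 3–5 (9); add 5.
Step 5: frontier [2–6 11, 2–7 19, 3–6 15, 1–3 19, 4–7 9, 1–4 15, 5–6 7, 1–8 15] → take 5–6 (7); add 6.
Step 6: frontier [2–7 19, 1–3 19, 4–7 9, 1–4 15, 1–8 15] → take 4–7 (9); add 7.
Step 7: frontier [1–3 19, 1–4 15, 1–8 15] → take 1–4 (15); add 1.
Vertex order: 4, 8, 2, 3, 5, 6, 7, 1. The 6th vertex is 6.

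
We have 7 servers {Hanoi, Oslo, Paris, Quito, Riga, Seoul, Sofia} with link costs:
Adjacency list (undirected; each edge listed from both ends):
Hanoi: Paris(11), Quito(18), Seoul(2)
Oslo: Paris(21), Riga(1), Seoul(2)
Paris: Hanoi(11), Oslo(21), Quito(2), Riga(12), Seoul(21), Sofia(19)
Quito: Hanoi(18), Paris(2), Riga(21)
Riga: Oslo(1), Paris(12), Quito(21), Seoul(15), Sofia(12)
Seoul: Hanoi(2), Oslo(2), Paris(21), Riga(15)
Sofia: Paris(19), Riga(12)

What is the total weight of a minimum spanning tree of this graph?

30

Kruskal: consider edges lightest-first.
Oslo–Riga (1): add — endpoints in different components.
Hanoi–Seoul (2): add — endpoints in different components.
Oslo–Seoul (2): add — endpoints in different components.
Paris–Quito (2): add — endpoints in different components.
Hanoi–Paris (11): add — endpoints in different components.
Paris–Riga (12): skip — Paris and Riga already connected.
Riga–Sofia (12): add — endpoints in different components.
MST edges: Oslo–Riga, Hanoi–Seoul, Oslo–Seoul, Paris–Quito, Hanoi–Paris, Riga–Sofia; total weight 1+2+2+2+11+12 = 30.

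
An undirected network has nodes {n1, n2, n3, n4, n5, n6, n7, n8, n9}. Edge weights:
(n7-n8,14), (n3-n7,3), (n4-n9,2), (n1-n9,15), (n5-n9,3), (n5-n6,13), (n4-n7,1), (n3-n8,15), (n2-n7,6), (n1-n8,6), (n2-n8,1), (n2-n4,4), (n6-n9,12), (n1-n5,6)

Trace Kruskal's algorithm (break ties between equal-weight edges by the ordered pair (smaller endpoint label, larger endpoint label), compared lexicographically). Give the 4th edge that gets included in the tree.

n3-n7

Kruskal: consider edges lightest-first.
n2-n8 (1): add — endpoints in different components.
n4-n7 (1): add — endpoints in different components.
n4-n9 (2): add — endpoints in different components.
n3-n7 (3): add — endpoints in different components.
n5-n9 (3): add — endpoints in different components.
n2-n4 (4): add — endpoints in different components.
n1-n5 (6): add — endpoints in different components.
n1-n8 (6): skip — n1 and n8 already connected.
n2-n7 (6): skip — n2 and n7 already connected.
n6-n9 (12): add — endpoints in different components.
The 4th edge added is n3-n7.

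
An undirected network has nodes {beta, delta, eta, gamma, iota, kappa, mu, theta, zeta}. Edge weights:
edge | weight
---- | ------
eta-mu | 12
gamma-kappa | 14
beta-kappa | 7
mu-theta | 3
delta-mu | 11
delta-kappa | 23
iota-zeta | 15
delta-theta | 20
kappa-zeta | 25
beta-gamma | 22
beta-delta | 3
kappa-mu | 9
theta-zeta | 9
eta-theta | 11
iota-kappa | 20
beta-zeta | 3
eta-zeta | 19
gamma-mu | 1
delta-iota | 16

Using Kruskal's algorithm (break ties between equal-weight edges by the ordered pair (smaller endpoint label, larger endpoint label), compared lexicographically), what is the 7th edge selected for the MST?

eta-theta

Kruskal's algorithm — process edges by increasing weight (ties by edge label):
gamma-mu (1): add — endpoints in different components.
beta-delta (3): add — endpoints in different components.
beta-zeta (3): add — endpoints in different components.
mu-theta (3): add — endpoints in different components.
beta-kappa (7): add — endpoints in different components.
kappa-mu (9): add — endpoints in different components.
theta-zeta (9): skip — theta and zeta already connected.
delta-mu (11): skip — mu and delta already connected.
eta-theta (11): add — endpoints in different components.
eta-mu (12): skip — mu and eta already connected.
gamma-kappa (14): skip — kappa and gamma already connected.
iota-zeta (15): add — endpoints in different components.
The 7th edge added is eta-theta.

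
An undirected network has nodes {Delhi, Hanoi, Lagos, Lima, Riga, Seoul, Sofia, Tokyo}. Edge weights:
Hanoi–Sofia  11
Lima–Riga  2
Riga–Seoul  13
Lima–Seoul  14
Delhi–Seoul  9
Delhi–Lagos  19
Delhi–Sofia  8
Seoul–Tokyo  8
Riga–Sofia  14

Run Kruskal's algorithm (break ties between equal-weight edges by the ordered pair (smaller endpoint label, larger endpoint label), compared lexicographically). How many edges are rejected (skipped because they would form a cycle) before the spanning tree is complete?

2

Kruskal's algorithm — process edges by increasing weight (ties by edge label):
Lima–Riga (2): add — endpoints in different components.
Delhi–Sofia (8): add — endpoints in different components.
Seoul–Tokyo (8): add — endpoints in different components.
Delhi–Seoul (9): add — endpoints in different components.
Hanoi–Sofia (11): add — endpoints in different components.
Riga–Seoul (13): add — endpoints in different components.
Lima–Seoul (14): skip — Lima and Seoul already connected.
Riga–Sofia (14): skip — Riga and Sofia already connected.
Delhi–Lagos (19): add — endpoints in different components.
Edges rejected before the tree was complete: 2.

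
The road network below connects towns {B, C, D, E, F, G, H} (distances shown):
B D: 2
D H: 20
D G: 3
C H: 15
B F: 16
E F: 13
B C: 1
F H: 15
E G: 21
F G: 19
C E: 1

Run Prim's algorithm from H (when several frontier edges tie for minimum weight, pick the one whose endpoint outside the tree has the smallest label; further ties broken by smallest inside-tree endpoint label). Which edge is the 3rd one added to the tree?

C-E

Prim's algorithm from H:
Step 1: frontier [C H 15, F H 15, D H 20] → take C H (15); add C.
Step 2: frontier [B C 1, C E 1, F H 15, D H 20] → take B C (1); add B.
Step 3: frontier [B D 2, B F 16, C E 1, F H 15, D H 20] → take C E (1); add E.
Step 4: frontier [B D 2, B F 16, E F 13, E G 21, F H 15, D H 20] → take B D (2); add D.
Step 5: frontier [B F 16, D G 3, E F 13, E G 21, F H 15] → take D G (3); add G.
Step 6: frontier [B F 16, E F 13, F G 19, F H 15] → take E F (13); add F.
The 3rd edge added is C E.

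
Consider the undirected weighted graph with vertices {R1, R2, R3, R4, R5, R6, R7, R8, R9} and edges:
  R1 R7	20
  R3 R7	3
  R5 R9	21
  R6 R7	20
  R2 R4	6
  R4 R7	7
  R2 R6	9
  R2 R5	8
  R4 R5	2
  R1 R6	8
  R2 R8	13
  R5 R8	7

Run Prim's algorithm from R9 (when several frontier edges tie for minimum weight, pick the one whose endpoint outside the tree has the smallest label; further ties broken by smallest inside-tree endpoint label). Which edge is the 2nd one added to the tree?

Grow the tree from R9 using Prim:
Step 1: frontier [R5 R9 21] → take R5 R9 (21); add R5.
Step 2: frontier [R4 R5 2, R5 R8 7, R2 R5 8] → take R4 R5 (2); add R4.
Step 3: frontier [R2 R4 6, R4 R7 7, R5 R8 7, R2 R5 8] → take R2 R4 (6); add R2.
Step 4: frontier [R2 R6 9, R2 R8 13, R4 R7 7, R5 R8 7] → take R4 R7 (7); add R7.
Step 5: frontier [R2 R6 9, R2 R8 13, R5 R8 7, R3 R7 3, R1 R7 20, R6 R7 20] → take R3 R7 (3); add R3.
Step 6: frontier [R2 R6 9, R2 R8 13, R5 R8 7, R1 R7 20, R6 R7 20] → take R5 R8 (7); add R8.
Step 7: frontier [R2 R6 9, R1 R7 20, R6 R7 20] → take R2 R6 (9); add R6.
Step 8: frontier [R1 R6 8, R1 R7 20] → take R1 R6 (8); add R1.
The 2nd edge added is R4 R5.

R4-R5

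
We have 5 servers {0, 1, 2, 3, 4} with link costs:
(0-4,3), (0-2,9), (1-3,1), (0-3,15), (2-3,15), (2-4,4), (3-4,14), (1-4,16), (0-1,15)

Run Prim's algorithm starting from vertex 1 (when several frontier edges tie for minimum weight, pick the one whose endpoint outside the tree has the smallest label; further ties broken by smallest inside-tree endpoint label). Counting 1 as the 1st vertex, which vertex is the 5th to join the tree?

2

Prim's algorithm from 1:
Step 1: frontier [1-3 1, 0-1 15, 1-4 16] → take 1-3 (1); add 3.
Step 2: frontier [0-1 15, 1-4 16, 3-4 14, 0-3 15, 2-3 15] → take 3-4 (14); add 4.
Step 3: frontier [0-1 15, 0-3 15, 2-3 15, 0-4 3, 2-4 4] → take 0-4 (3); add 0.
Step 4: frontier [0-2 9, 2-3 15, 2-4 4] → take 2-4 (4); add 2.
Vertex order: 1, 3, 4, 0, 2. The 5th vertex is 2.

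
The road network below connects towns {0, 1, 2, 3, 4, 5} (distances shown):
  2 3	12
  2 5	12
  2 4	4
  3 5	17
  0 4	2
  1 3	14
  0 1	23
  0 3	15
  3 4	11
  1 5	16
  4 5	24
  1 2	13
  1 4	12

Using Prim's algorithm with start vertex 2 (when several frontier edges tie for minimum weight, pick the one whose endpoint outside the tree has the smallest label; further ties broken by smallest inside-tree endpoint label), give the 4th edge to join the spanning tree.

1-4

Prim, starting at 2.
Step 1: cheapest edge leaving the tree is 2 4 (4); add 4.
Step 2: cheapest edge leaving the tree is 0 4 (2); add 0.
Step 3: cheapest edge leaving the tree is 3 4 (11); add 3.
Step 4: cheapest edge leaving the tree is 1 4 (12); add 1.
Step 5: cheapest edge leaving the tree is 2 5 (12); add 5.
The 4th edge added is 1 4.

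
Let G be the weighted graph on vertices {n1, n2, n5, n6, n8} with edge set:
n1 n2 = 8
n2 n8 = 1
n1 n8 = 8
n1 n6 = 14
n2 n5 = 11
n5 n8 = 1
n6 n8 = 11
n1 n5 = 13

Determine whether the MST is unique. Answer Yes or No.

No

Kruskal's algorithm — process edges by increasing weight (ties by edge label):
n2 n8 (1): add — endpoints in different components.
n5 n8 (1): add — endpoints in different components.
n1 n2 (8): add — endpoints in different components.
n1 n8 (8): skip — n8 and n1 already connected.
n2 n5 (11): skip — n5 and n2 already connected.
n6 n8 (11): add — endpoints in different components.
Non-tree edge n1 n8 has weight 8, equal to the heaviest edge on its tree cycle — swapping gives another MST of the same weight. Not unique.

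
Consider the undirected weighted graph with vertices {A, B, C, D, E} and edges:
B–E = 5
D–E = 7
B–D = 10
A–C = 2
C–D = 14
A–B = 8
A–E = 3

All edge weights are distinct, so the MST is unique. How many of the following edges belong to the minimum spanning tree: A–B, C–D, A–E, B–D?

Sort edges by weight, then run Kruskal:
A–C (2): add — endpoints in different components.
A–E (3): add — endpoints in different components.
B–E (5): add — endpoints in different components.
D–E (7): add — endpoints in different components.
MST edge set: {A–C, A–E, B–E, D–E}.
Of the listed edges, {A–E} are in the MST → 1.

1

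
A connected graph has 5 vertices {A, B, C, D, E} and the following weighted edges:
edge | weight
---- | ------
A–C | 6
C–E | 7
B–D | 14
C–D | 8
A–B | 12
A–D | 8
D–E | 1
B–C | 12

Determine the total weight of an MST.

Prim, starting at D.
Step 1: frontier [D–E 1, A–D 8, C–D 8, B–D 14] → take D–E (1); add E.
Step 2: frontier [A–D 8, C–D 8, B–D 14, C–E 7] → take C–E (7); add C.
Step 3: frontier [A–C 6, B–C 12, A–D 8, B–D 14] → take A–C (6); add A.
Step 4: frontier [A–B 12, B–C 12, B–D 14] → take A–B (12); add B.
MST edges: D–E, C–E, A–C, A–B; total weight 1+7+6+12 = 26.

26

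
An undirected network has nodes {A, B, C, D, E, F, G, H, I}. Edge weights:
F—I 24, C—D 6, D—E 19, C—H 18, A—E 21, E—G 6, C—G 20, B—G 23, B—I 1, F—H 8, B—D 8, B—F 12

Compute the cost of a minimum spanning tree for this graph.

Kruskal's algorithm — process edges by increasing weight (ties by edge label):
B—I (1): add — endpoints in different components.
C—D (6): add — endpoints in different components.
E—G (6): add — endpoints in different components.
B—D (8): add — endpoints in different components.
F—H (8): add — endpoints in different components.
B—F (12): add — endpoints in different components.
C—H (18): skip — C and H already connected.
D—E (19): add — endpoints in different components.
C—G (20): skip — C and G already connected.
A—E (21): add — endpoints in different components.
MST edges: B—I, C—D, E—G, B—D, F—H, B—F, D—E, A—E; total weight 1+6+6+8+8+12+19+21 = 81.

81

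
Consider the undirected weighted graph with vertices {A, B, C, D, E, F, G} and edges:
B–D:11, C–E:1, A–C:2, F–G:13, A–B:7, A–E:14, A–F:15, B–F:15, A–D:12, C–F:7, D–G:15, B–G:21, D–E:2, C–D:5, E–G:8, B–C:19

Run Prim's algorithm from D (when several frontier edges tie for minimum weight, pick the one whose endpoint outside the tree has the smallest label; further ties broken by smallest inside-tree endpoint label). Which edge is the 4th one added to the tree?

Prim, starting at D.
Step 1: cheapest edge leaving the tree is D–E (2); add E.
Step 2: cheapest edge leaving the tree is C–E (1); add C.
Step 3: cheapest edge leaving the tree is A–C (2); add A.
Step 4: cheapest edge leaving the tree is A–B (7); add B.
Step 5: cheapest edge leaving the tree is C–F (7); add F.
Step 6: cheapest edge leaving the tree is E–G (8); add G.
The 4th edge added is A–B.

A-B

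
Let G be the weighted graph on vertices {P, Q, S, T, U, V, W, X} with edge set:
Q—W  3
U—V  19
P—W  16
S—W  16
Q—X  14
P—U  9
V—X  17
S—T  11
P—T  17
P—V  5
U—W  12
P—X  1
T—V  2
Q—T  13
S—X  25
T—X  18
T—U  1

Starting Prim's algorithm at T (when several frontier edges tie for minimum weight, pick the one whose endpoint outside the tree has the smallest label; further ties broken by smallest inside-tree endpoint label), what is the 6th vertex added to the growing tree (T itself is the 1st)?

Grow the tree from T using Prim:
Step 1: cheapest edge leaving the tree is T—U (1); add U.
Step 2: cheapest edge leaving the tree is T—V (2); add V.
Step 3: cheapest edge leaving the tree is P—V (5); add P.
Step 4: cheapest edge leaving the tree is P—X (1); add X.
Step 5: cheapest edge leaving the tree is S—T (11); add S.
Step 6: cheapest edge leaving the tree is U—W (12); add W.
Step 7: cheapest edge leaving the tree is Q—W (3); add Q.
Vertex order: T, U, V, P, X, S, W, Q. The 6th vertex is S.

S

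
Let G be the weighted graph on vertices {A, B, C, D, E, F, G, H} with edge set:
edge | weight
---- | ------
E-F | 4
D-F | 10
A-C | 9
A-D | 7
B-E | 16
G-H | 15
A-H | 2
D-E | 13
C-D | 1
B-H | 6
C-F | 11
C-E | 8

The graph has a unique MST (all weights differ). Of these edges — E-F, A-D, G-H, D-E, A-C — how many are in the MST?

3

Kruskal's algorithm — process edges by increasing weight (ties by edge label):
C-D (1): add — endpoints in different components.
A-H (2): add — endpoints in different components.
E-F (4): add — endpoints in different components.
B-H (6): add — endpoints in different components.
A-D (7): add — endpoints in different components.
C-E (8): add — endpoints in different components.
A-C (9): skip — A and C already connected.
D-F (10): skip — D and F already connected.
C-F (11): skip — C and F already connected.
D-E (13): skip — D and E already connected.
G-H (15): add — endpoints in different components.
MST edge set: {C-D, A-H, E-F, B-H, A-D, C-E, G-H}.
Of the listed edges, {E-F, A-D, G-H} are in the MST → 3.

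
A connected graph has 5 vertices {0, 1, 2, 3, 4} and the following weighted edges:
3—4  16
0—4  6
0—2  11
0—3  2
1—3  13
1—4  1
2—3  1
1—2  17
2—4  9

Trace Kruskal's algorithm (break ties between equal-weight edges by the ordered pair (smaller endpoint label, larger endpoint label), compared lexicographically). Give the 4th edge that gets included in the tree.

Sort edges by weight, then run Kruskal:
1—4 (1): add. Components now {0} {1,4} {2} {3}
2—3 (1): add. Components now {0} {1,4} {2,3}
0—3 (2): add. Components now {0,2,3} {1,4}
0—4 (6): add. Components now {0,1,2,3,4}
The 4th edge added is 0—4.

0-4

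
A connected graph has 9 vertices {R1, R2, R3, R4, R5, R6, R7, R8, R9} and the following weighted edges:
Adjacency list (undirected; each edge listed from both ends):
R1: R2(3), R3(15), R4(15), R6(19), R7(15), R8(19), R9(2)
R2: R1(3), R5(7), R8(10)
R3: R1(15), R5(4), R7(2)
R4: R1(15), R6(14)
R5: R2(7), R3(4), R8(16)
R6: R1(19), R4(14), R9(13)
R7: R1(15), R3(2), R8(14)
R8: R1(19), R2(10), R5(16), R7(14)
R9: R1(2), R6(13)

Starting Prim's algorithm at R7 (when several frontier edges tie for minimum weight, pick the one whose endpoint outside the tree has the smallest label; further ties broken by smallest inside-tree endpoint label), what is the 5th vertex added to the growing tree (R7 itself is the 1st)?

Prim's algorithm from R7:
Step 1: cheapest edge leaving the tree is R3-R7 (2); add R3.
Step 2: cheapest edge leaving the tree is R3-R5 (4); add R5.
Step 3: cheapest edge leaving the tree is R2-R5 (7); add R2.
Step 4: cheapest edge leaving the tree is R1-R2 (3); add R1.
Step 5: cheapest edge leaving the tree is R1-R9 (2); add R9.
Step 6: cheapest edge leaving the tree is R2-R8 (10); add R8.
Step 7: cheapest edge leaving the tree is R6-R9 (13); add R6.
Step 8: cheapest edge leaving the tree is R4-R6 (14); add R4.
Vertex order: R7, R3, R5, R2, R1, R9, R8, R6, R4. The 5th vertex is R1.

R1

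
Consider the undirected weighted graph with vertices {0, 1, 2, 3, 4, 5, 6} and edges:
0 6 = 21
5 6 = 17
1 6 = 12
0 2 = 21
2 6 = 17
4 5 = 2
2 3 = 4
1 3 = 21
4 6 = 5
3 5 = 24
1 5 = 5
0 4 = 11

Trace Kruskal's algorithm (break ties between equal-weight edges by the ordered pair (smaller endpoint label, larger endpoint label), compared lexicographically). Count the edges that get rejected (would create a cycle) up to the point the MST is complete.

Kruskal: consider edges lightest-first.
4 5 (2): add — endpoints in different components.
2 3 (4): add — endpoints in different components.
1 5 (5): add — endpoints in different components.
4 6 (5): add — endpoints in different components.
0 4 (11): add — endpoints in different components.
1 6 (12): skip — 1 and 6 already connected.
2 6 (17): add — endpoints in different components.
Edges rejected before the tree was complete: 1.

1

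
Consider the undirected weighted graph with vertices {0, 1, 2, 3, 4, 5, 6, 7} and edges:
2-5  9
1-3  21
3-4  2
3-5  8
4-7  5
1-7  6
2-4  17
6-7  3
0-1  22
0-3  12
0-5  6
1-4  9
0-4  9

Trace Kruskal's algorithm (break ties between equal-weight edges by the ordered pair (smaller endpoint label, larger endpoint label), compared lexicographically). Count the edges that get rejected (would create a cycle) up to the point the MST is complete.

Kruskal's algorithm — process edges by increasing weight (ties by edge label):
3-4 (2): add — endpoints in different components.
6-7 (3): add — endpoints in different components.
4-7 (5): add — endpoints in different components.
0-5 (6): add — endpoints in different components.
1-7 (6): add — endpoints in different components.
3-5 (8): add — endpoints in different components.
0-4 (9): skip — 0 and 4 already connected.
1-4 (9): skip — 1 and 4 already connected.
2-5 (9): add — endpoints in different components.
Edges rejected before the tree was complete: 2.

2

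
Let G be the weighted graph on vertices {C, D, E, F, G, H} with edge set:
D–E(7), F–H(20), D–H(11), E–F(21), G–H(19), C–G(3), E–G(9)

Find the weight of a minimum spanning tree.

50

Grow the tree from H using Prim:
Step 1: cheapest edge leaving the tree is D–H (11); add D.
Step 2: cheapest edge leaving the tree is D–E (7); add E.
Step 3: cheapest edge leaving the tree is E–G (9); add G.
Step 4: cheapest edge leaving the tree is C–G (3); add C.
Step 5: cheapest edge leaving the tree is F–H (20); add F.
MST edges: D–H, D–E, E–G, C–G, F–H; total weight 11+7+9+3+20 = 50.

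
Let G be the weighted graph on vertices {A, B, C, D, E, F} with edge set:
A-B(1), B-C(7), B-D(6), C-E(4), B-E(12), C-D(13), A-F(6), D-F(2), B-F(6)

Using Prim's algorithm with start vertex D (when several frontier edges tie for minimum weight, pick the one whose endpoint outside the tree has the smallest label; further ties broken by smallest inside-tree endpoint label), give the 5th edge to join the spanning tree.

C-E

Prim's algorithm from D:
Step 1: frontier [D-F 2, B-D 6, C-D 13] → take D-F (2); add F.
Step 2: frontier [B-D 6, C-D 13, A-F 6, B-F 6] → take A-F (6); add A.
Step 3: frontier [A-B 1, B-D 6, C-D 13, B-F 6] → take A-B (1); add B.
Step 4: frontier [B-C 7, B-E 12, C-D 13] → take B-C (7); add C.
Step 5: frontier [B-E 12, C-E 4] → take C-E (4); add E.
The 5th edge added is C-E.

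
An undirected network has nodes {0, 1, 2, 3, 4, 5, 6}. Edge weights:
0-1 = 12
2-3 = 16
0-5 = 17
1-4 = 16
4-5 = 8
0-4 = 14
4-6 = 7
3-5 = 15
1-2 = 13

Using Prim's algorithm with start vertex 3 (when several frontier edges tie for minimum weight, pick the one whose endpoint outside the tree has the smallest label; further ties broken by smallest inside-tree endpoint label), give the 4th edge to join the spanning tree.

0-4

Prim, starting at 3.
Step 1: cheapest edge leaving the tree is 3-5 (15); add 5.
Step 2: cheapest edge leaving the tree is 4-5 (8); add 4.
Step 3: cheapest edge leaving the tree is 4-6 (7); add 6.
Step 4: cheapest edge leaving the tree is 0-4 (14); add 0.
Step 5: cheapest edge leaving the tree is 0-1 (12); add 1.
Step 6: cheapest edge leaving the tree is 1-2 (13); add 2.
The 4th edge added is 0-4.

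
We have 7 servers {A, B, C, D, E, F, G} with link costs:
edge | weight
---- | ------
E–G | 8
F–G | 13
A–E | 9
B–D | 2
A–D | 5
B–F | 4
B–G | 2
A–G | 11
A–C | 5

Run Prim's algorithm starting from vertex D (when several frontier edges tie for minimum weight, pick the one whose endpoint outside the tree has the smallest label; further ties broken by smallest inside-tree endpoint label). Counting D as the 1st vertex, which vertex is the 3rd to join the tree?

Prim's algorithm from D:
Step 1: frontier [B–D 2, A–D 5] → take B–D (2); add B.
Step 2: frontier [B–G 2, B–F 4, A–D 5] → take B–G (2); add G.
Step 3: frontier [B–F 4, A–D 5, E–G 8, A–G 11, F–G 13] → take B–F (4); add F.
Step 4: frontier [A–D 5, E–G 8, A–G 11] → take A–D (5); add A.
Step 5: frontier [A–C 5, A–E 9, E–G 8] → take A–C (5); add C.
Step 6: frontier [A–E 9, E–G 8] → take E–G (8); add E.
Vertex order: D, B, G, F, A, C, E. The 3rd vertex is G.

G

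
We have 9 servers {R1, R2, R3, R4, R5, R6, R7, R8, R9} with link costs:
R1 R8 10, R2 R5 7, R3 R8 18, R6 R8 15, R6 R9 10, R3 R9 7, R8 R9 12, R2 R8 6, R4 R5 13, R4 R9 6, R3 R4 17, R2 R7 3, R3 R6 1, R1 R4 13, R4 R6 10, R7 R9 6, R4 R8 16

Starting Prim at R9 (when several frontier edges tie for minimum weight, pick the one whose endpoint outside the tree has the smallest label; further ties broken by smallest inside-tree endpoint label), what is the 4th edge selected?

R2-R8

Prim, starting at R9.
Step 1: cheapest edge leaving the tree is R4 R9 (6); add R4.
Step 2: cheapest edge leaving the tree is R7 R9 (6); add R7.
Step 3: cheapest edge leaving the tree is R2 R7 (3); add R2.
Step 4: cheapest edge leaving the tree is R2 R8 (6); add R8.
Step 5: cheapest edge leaving the tree is R3 R9 (7); add R3.
Step 6: cheapest edge leaving the tree is R3 R6 (1); add R6.
Step 7: cheapest edge leaving the tree is R2 R5 (7); add R5.
Step 8: cheapest edge leaving the tree is R1 R8 (10); add R1.
The 4th edge added is R2 R8.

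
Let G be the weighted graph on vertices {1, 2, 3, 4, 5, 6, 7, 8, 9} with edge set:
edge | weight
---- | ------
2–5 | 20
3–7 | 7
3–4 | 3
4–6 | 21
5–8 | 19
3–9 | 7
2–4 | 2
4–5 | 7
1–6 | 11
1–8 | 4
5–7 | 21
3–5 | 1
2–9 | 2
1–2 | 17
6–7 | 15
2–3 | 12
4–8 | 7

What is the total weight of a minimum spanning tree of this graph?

37

Grow the tree from 3 using Prim:
Step 1: cheapest edge leaving the tree is 3–5 (1); add 5.
Step 2: cheapest edge leaving the tree is 3–4 (3); add 4.
Step 3: cheapest edge leaving the tree is 2–4 (2); add 2.
Step 4: cheapest edge leaving the tree is 2–9 (2); add 9.
Step 5: cheapest edge leaving the tree is 3–7 (7); add 7.
Step 6: cheapest edge leaving the tree is 4–8 (7); add 8.
Step 7: cheapest edge leaving the tree is 1–8 (4); add 1.
Step 8: cheapest edge leaving the tree is 1–6 (11); add 6.
MST edges: 3–5, 3–4, 2–4, 2–9, 3–7, 4–8, 1–8, 1–6; total weight 1+3+2+2+7+7+4+11 = 37.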